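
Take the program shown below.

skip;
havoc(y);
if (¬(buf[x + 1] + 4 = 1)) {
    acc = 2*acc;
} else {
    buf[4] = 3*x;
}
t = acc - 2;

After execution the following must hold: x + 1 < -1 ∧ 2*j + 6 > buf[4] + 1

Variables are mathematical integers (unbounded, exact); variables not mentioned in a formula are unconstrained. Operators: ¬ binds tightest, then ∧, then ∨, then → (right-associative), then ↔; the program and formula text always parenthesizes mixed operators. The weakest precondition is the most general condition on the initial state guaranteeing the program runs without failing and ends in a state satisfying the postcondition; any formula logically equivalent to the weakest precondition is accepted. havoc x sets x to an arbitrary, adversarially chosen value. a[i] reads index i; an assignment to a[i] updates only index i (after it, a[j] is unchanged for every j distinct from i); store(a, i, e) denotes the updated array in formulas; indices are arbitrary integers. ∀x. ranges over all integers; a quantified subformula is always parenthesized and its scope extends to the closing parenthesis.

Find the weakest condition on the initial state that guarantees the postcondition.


Working backward. After the program, the postcondition x + 1 < -1 ∧ 2*j + 6 > buf[4] + 1 must hold; in canonical form it is x < -2 ∧ 2*j > buf[4] - 5.
Before t := acc - 2: x < -2 ∧ 2*j > buf[4] - 5
Then branch requires x < -2 ∧ 2*j > buf[4] - 5; else branch requires x < -2 ∧ 2*j > 3*x - 5.
Before the if: ((¬(buf[x + 1] = -3)) → (x < -2 ∧ 2*j > buf[4] - 5)) ∧ (buf[x + 1] = -3 → (x < -2 ∧ 2*j > 3*x - 5))
Before havoc y: ((¬(buf[x + 1] = -3)) → (x < -2 ∧ 2*j > buf[4] - 5)) ∧ (buf[x + 1] = -3 → (x < -2 ∧ 2*j > 3*x - 5))
Before skip: ((¬(buf[x + 1] = -3)) → (x < -2 ∧ 2*j > buf[4] - 5)) ∧ (buf[x + 1] = -3 → (x < -2 ∧ 2*j > 3*x - 5))
Answer: WP = ((¬(buf[x + 1] = -3)) → (x < -2 ∧ 2*j > buf[4] - 5)) ∧ (buf[x + 1] = -3 → (x < -2 ∧ 2*j > 3*x - 5))


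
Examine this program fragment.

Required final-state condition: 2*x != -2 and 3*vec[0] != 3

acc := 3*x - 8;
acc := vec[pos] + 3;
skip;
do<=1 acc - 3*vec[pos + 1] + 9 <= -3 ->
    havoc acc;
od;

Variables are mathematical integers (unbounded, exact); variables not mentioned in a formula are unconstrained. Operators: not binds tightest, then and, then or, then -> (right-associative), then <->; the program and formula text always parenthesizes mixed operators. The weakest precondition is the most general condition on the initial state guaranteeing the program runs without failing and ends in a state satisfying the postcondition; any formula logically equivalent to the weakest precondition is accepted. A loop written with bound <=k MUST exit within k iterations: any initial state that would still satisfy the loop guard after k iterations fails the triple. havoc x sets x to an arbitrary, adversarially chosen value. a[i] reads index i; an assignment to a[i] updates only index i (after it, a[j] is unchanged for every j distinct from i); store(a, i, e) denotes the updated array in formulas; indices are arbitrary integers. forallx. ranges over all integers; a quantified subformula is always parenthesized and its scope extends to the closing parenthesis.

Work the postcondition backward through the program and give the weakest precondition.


Working backward. After the program, 2*x != -2 and 3*vec[0] != 3 must hold.
Before the loop (bound <=1), unroll the exhaustion recursion (WP_0 = exit-now case; WP_j = one more guarded iteration, up to j = 1):
  WP_0: (not (acc <= 3*vec[pos + 1] - 12)) and 2*x != -2 and 3*vec[0] != 3
  WP_1: (acc <= 3*vec[pos + 1] - 12 -> (forall acc_1. ((not (acc_1 <= 3*vec[pos + 1] - 12)) and 2*x != -2 and 3*vec[0] != 3))) and ((not (acc <= 3*vec[pos + 1] - 12)) -> (2*x != -2 and 3*vec[0] != 3))
So before the loop: (acc <= 3*vec[pos + 1] - 12 -> (forall acc_1. ((not (acc_1 <= 3*vec[pos + 1] - 12)) and 2*x != -2 and 3*vec[0] != 3))) and ((not (acc <= 3*vec[pos + 1] - 12)) -> (2*x != -2 and 3*vec[0] != 3))
Before skip: (acc <= 3*vec[pos + 1] - 12 -> (forall acc_1. ((not (acc_1 <= 3*vec[pos + 1] - 12)) and 2*x != -2 and 3*vec[0] != 3))) and ((not (acc <= 3*vec[pos + 1] - 12)) -> (2*x != -2 and 3*vec[0] != 3))
Before acc := vec[pos] + 3: (vec[pos] <= 3*vec[pos + 1] - 15 -> (forall acc_1. ((not (acc_1 <= 3*vec[pos + 1] - 12)) and 2*x != -2 and 3*vec[0] != 3))) and ((not (vec[pos] <= 3*vec[pos + 1] - 15)) -> (2*x != -2 and 3*vec[0] != 3))
Before acc := 3*x - 8: (vec[pos] <= 3*vec[pos + 1] - 15 -> (forall acc_1. ((not (acc_1 <= 3*vec[pos + 1] - 12)) and 2*x != -2 and 3*vec[0] != 3))) and ((not (vec[pos] <= 3*vec[pos + 1] - 15)) -> (2*x != -2 and 3*vec[0] != 3))
Answer: WP = (vec[pos] <= 3*vec[pos + 1] - 15 -> (forall acc_1. ((not (acc_1 <= 3*vec[pos + 1] - 12)) and 2*x != -2 and 3*vec[0] != 3))) and ((not (vec[pos] <= 3*vec[pos + 1] - 15)) -> (2*x != -2 and 3*vec[0] != 3))


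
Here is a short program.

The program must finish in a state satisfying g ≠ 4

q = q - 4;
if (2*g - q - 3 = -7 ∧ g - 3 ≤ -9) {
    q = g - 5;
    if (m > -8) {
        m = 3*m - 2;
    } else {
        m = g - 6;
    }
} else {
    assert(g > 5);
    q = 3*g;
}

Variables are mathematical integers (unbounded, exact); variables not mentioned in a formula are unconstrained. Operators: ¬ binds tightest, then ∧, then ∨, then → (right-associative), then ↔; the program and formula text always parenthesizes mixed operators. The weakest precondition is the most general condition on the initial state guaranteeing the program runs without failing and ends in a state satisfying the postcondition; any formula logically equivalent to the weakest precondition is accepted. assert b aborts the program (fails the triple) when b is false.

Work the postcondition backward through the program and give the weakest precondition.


Working backward. After the program, g ≠ 4 must hold.
Then branch requires (m > -8 → g ≠ 4) ∧ ((¬(m > -8)) → g ≠ 4); else branch requires g > 5 ∧ g ≠ 4.
Before the if: ((2*g = q - 4 ∧ g ≤ -6) → ((m > -8 → g ≠ 4) ∧ ((¬(m > -8)) → g ≠ 4))) ∧ ((¬(2*g = q - 4 ∧ g ≤ -6)) → (g > 5 ∧ g ≠ 4))
Before q := q - 4: ((2*g = q - 8 ∧ g ≤ -6) → ((m > -8 → g ≠ 4) ∧ ((¬(m > -8)) → g ≠ 4))) ∧ ((¬(2*g = q - 8 ∧ g ≤ -6)) → (g > 5 ∧ g ≠ 4))
Answer: WP = ((2*g = q - 8 ∧ g ≤ -6) → ((m > -8 → g ≠ 4) ∧ ((¬(m > -8)) → g ≠ 4))) ∧ ((¬(2*g = q - 8 ∧ g ≤ -6)) → (g > 5 ∧ g ≠ 4))


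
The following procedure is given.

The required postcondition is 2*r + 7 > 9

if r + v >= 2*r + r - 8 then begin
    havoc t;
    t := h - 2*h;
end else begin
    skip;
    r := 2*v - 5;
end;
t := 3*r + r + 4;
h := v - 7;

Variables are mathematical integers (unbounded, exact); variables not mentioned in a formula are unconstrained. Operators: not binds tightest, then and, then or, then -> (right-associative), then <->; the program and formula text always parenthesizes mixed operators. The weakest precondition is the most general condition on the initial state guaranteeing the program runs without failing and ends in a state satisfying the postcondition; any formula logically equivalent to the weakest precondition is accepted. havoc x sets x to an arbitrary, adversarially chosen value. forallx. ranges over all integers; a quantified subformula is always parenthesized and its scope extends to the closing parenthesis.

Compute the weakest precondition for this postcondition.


Working backward. After the program, the postcondition 2*r + 7 > 9 must hold; in canonical form it is 2*r > 2.
Before h := v - 7: 2*r > 2
Before t := 3*r + r + 4: 2*r > 2
Then branch requires 2*r > 2; else branch requires 4*v > 12.
Before the if: (v >= 2*r - 8 -> 2*r > 2) and ((not (v >= 2*r - 8)) -> 4*v > 12)
Answer: WP = (v >= 2*r - 8 -> 2*r > 2) and ((not (v >= 2*r - 8)) -> 4*v > 12)


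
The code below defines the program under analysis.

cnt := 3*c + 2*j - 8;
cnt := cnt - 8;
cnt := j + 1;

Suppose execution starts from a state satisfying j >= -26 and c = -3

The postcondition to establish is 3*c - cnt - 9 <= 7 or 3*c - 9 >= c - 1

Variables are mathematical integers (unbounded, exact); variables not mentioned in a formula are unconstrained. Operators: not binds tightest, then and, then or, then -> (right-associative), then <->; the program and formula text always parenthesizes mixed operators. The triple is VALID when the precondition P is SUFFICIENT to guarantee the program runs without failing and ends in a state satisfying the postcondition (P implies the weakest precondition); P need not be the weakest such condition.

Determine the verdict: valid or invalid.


Working backward. After the program, the postcondition 3*c - cnt - 9 <= 7 or 3*c - 9 >= c - 1 must hold; in canonical form it is 3*c <= cnt + 16 or 2*c >= 8.
Before cnt := j + 1: 3*c <= j + 17 or 2*c >= 8
Before cnt := cnt - 8: 3*c <= j + 17 or 2*c >= 8
Before cnt := 3*c + 2*j - 8: 3*c <= j + 17 or 2*c >= 8
The weakest precondition is 3*c <= j + 17 or 2*c >= 8.
Check whether j >= -26 and c = -3 implies it.
Every state satisfying the precondition satisfies the weakest precondition: the implication holds.
Answer: valid


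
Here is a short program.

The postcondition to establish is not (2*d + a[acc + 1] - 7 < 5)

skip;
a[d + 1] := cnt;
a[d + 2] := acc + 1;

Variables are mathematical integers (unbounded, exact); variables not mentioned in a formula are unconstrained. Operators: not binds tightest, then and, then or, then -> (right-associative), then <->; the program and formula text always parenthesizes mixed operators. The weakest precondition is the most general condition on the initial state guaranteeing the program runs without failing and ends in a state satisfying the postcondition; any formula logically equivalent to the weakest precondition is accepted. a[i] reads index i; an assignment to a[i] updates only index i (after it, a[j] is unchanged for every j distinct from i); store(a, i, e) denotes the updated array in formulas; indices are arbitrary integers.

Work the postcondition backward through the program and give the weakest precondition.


Working backward. After the program, the postcondition not (2*d + a[acc + 1] - 7 < 5) must hold; in canonical form it is not (a[acc + 1] + 2*d < 12).
Before a[d + 2] := acc + 1: not (store(a, d + 2, acc + 1)[acc + 1] + 2*d < 12)
Before a[d + 1] := cnt: not (store(store(a, d + 1, cnt), d + 2, acc + 1)[acc + 1] + 2*d < 12)
Before skip: not (store(store(a, d + 1, cnt), d + 2, acc + 1)[acc + 1] + 2*d < 12)
Answer: WP = not (store(store(a, d + 1, cnt), d + 2, acc + 1)[acc + 1] + 2*d < 12)


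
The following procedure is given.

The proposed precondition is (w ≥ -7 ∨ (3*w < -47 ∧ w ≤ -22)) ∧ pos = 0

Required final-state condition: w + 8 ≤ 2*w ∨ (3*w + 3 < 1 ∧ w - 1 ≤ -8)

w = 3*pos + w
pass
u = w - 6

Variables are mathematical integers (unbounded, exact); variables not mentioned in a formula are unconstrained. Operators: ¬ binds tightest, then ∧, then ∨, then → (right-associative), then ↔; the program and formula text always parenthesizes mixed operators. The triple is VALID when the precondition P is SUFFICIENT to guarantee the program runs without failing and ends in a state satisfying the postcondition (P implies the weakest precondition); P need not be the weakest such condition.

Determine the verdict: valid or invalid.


Working backward. After the program, the postcondition w + 8 ≤ 2*w ∨ (3*w + 3 < 1 ∧ w - 1 ≤ -8) must hold; in canonical form it is w ≥ 8 ∨ (3*w < -2 ∧ w ≤ -7).
Before u := w - 6: w ≥ 8 ∨ (3*w < -2 ∧ w ≤ -7)
Before skip: w ≥ 8 ∨ (3*w < -2 ∧ w ≤ -7)
Before w := 3*pos + w: 3*pos + w ≥ 8 ∨ (9*pos + 3*w < -2 ∧ 3*pos + w ≤ -7)
The weakest precondition is 3*pos + w ≥ 8 ∨ (9*pos + 3*w < -2 ∧ 3*pos + w ≤ -7).
Check whether (w ≥ -7 ∨ (3*w < -47 ∧ w ≤ -22)) ∧ pos = 0 implies it.
Countermodel: at the initial state pos = 0, w = -1, the precondition holds but the weakest precondition fails.
Answer: invalid


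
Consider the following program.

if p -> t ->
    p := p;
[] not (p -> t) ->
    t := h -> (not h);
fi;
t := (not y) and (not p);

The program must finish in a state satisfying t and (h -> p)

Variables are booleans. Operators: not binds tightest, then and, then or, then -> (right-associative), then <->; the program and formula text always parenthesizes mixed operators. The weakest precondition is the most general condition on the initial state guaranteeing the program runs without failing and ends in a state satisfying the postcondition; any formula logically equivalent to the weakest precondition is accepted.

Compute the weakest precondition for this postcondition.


Working backward. After the program, t and (h -> p) must hold.
Before t := (not y) and (not p): (not y) and (not p) and (h -> p)
Then branch requires (not y) and (not p) and (h -> p); else branch requires (not y) and (not p) and (h -> p).
Before the if: ((p -> t) -> ((not y) and (not p) and (h -> p))) and ((not (p -> t)) -> ((not y) and (not p) and (h -> p)))
Answer: WP = ((p -> t) -> ((not y) and (not p) and (h -> p))) and ((not (p -> t)) -> ((not y) and (not p) and (h -> p)))


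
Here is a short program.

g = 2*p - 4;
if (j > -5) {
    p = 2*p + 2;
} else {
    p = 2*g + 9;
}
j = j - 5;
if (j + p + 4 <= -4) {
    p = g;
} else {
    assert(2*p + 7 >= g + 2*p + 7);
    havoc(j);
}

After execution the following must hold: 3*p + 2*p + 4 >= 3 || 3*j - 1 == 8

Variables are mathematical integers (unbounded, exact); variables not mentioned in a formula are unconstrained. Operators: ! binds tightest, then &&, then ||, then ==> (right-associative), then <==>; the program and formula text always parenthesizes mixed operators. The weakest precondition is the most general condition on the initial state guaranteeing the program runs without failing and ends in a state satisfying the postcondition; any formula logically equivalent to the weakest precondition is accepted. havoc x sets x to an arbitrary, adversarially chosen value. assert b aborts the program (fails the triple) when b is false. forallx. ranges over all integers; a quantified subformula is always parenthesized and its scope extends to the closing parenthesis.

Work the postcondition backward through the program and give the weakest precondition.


Working backward. After the program, the postcondition 3*p + 2*p + 4 >= 3 || 3*j - 1 == 8 must hold; in canonical form it is 5*p >= -1 || 3*j == 9.
Then branch requires 5*g >= -1 || 3*j == 9; else branch requires g <= 0 && (forall j_1. (5*p >= -1 || 3*j_1 == 9)).
Before the if: (j + p <= -8 ==> (5*g >= -1 || 3*j == 9)) && ((!(j + p <= -8)) ==> (g <= 0 && (forall j_1. (5*p >= -1 || 3*j_1 == 9))))
Before j := j - 5: (j + p <= -3 ==> (5*g >= -1 || 3*j == 24)) && ((!(j + p <= -3)) ==> (g <= 0 && (forall j_1. (5*p >= -1 || 3*j_1 == 9))))
Then branch requires (j + 2*p <= -5 ==> (5*g >= -1 || 3*j == 24)) && ((!(j + 2*p <= -5)) ==> (g <= 0 && (forall j_1. (10*p >= -11 || 3*j_1 == 9)))); else branch requires (2*g + j <= -12 ==> (5*g >= -1 || 3*j == 24)) && ((!(2*g + j <= -12)) ==> (g <= 0 && (forall j_1. (10*g >= -46 || 3*j_1 == 9)))).
Before the if: (j > -5 ==> ((j + 2*p <= -5 ==> (5*g >= -1 || 3*j == 24)) && ((!(j + 2*p <= -5)) ==> (g <= 0 && (forall j_1. (10*p >= -11 || 3*j_1 == 9)))))) && ((!(j > -5)) ==> ((2*g + j <= -12 ==> (5*g >= -1 || 3*j == 24)) && ((!(2*g + j <= -12)) ==> (g <= 0 && (forall j_1. (10*g >= -46 || 3*j_1 == 9))))))
Before g := 2*p - 4: (j > -5 ==> ((j + 2*p <= -5 ==> (10*p >= 19 || 3*j == 24)) && ((!(j + 2*p <= -5)) ==> (2*p <= 4 && (forall j_1. (10*p >= -11 || 3*j_1 == 9)))))) && ((!(j > -5)) ==> ((j + 4*p <= -4 ==> (10*p >= 19 || 3*j == 24)) && ((!(j + 4*p <= -4)) ==> (2*p <= 4 && (forall j_1. (20*p >= -6 || 3*j_1 == 9))))))
Answer: WP = (j > -5 ==> ((j + 2*p <= -5 ==> (10*p >= 19 || 3*j == 24)) && ((!(j + 2*p <= -5)) ==> (2*p <= 4 && (forall j_1. (10*p >= -11 || 3*j_1 == 9)))))) && ((!(j > -5)) ==> ((j + 4*p <= -4 ==> (10*p >= 19 || 3*j == 24)) && ((!(j + 4*p <= -4)) ==> (2*p <= 4 && (forall j_1. (20*p >= -6 || 3*j_1 == 9))))))


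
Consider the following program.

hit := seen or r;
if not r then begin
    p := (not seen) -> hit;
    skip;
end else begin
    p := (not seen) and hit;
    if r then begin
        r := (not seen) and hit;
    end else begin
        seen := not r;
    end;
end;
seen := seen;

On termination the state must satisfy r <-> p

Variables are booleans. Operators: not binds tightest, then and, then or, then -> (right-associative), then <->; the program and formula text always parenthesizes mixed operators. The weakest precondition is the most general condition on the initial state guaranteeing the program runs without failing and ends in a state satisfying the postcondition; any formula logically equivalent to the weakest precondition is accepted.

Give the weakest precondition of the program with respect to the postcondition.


Working backward. After the program, r <-> p must hold.
Before seen := seen: r <-> p
Then branch requires r <-> ((not seen) -> hit); else branch requires (not r) -> (r <-> ((not seen) and hit)).
Before the if: ((not r) -> (r <-> ((not seen) -> hit))) and (r -> ((not r) -> (r <-> ((not seen) and hit))))
Before hit := seen or r: ((not r) -> (r <-> ((not seen) -> (seen or r)))) and (r -> ((not r) -> (r <-> ((not seen) and (seen or r)))))
Answer: WP = ((not r) -> (r <-> ((not seen) -> (seen or r)))) and (r -> ((not r) -> (r <-> ((not seen) and (seen or r)))))


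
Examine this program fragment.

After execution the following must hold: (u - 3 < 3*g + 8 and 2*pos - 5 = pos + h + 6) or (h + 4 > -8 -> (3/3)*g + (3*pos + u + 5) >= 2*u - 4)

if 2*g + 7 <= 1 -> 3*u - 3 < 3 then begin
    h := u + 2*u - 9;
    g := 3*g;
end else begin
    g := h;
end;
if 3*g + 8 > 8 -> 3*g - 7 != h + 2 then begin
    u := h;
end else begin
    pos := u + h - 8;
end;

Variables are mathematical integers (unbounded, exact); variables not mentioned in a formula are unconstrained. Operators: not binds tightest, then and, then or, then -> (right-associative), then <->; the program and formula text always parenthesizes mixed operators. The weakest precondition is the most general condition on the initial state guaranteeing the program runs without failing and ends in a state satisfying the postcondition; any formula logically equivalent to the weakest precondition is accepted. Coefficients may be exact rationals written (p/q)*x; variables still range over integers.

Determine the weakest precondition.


Working backward. After the program, the postcondition (u - 3 < 3*g + 8 and 2*pos - 5 = pos + h + 6) or (h + 4 > -8 -> (3/3)*g + (3*pos + u + 5) >= 2*u - 4) must hold; in canonical form it is (u < 3*g + 11 and pos = h + 11) or (h > -12 -> g + 3*pos >= u - 9).
Then branch requires (h < 3*g + 11 and pos = h + 11) or (h > -12 -> g + 3*pos >= h - 9); else branch requires (u < 3*g + 11 and u = 19) or (h > -12 -> g + 3*h + 2*u >= 15).
Before the if: ((3*g > 0 -> 3*g != h + 9) -> ((h < 3*g + 11 and pos = h + 11) or (h > -12 -> g + 3*pos >= h - 9))) and ((not (3*g > 0 -> 3*g != h + 9)) -> ((u < 3*g + 11 and u = 19) or (h > -12 -> g + 3*h + 2*u >= 15)))
Then branch requires ((9*g > 0 -> 9*g != 3*u) -> ((3*u < 9*g + 20 and pos = 3*u + 2) or (3*u > -3 -> 3*g + 3*pos >= 3*u - 18))) and ((not (9*g > 0 -> 9*g != 3*u)) -> ((u < 9*g + 11 and u = 19) or (3*u > -3 -> 3*g + 11*u >= 42))); else branch requires ((3*h > 0 -> 2*h != 9) -> ((2*h > -11 and pos = h + 11) or (h > -12 -> 3*pos >= -9))) and ((not (3*h > 0 -> 2*h != 9)) -> ((u < 3*h + 11 and u = 19) or (h > -12 -> 4*h + 2*u >= 15))).
Before the if: ((2*g <= -6 -> 3*u < 6) -> (((9*g > 0 -> 9*g != 3*u) -> ((3*u < 9*g + 20 and pos = 3*u + 2) or (3*u > -3 -> 3*g + 3*pos >= 3*u - 18))) and ((not (9*g > 0 -> 9*g != 3*u)) -> ((u < 9*g + 11 and u = 19) or (3*u > -3 -> 3*g + 11*u >= 42))))) and ((not (2*g <= -6 -> 3*u < 6)) -> (((3*h > 0 -> 2*h != 9) -> ((2*h > -11 and pos = h + 11) or (h > -12 -> 3*pos >= -9))) and ((not (3*h > 0 -> 2*h != 9)) -> ((u < 3*h + 11 and u = 19) or (h > -12 -> 4*h + 2*u >= 15)))))
Answer: WP = ((2*g <= -6 -> 3*u < 6) -> (((9*g > 0 -> 9*g != 3*u) -> ((3*u < 9*g + 20 and pos = 3*u + 2) or (3*u > -3 -> 3*g + 3*pos >= 3*u - 18))) and ((not (9*g > 0 -> 9*g != 3*u)) -> ((u < 9*g + 11 and u = 19) or (3*u > -3 -> 3*g + 11*u >= 42))))) and ((not (2*g <= -6 -> 3*u < 6)) -> (((3*h > 0 -> 2*h != 9) -> ((2*h > -11 and pos = h + 11) or (h > -12 -> 3*pos >= -9))) and ((not (3*h > 0 -> 2*h != 9)) -> ((u < 3*h + 11 and u = 19) or (h > -12 -> 4*h + 2*u >= 15)))))


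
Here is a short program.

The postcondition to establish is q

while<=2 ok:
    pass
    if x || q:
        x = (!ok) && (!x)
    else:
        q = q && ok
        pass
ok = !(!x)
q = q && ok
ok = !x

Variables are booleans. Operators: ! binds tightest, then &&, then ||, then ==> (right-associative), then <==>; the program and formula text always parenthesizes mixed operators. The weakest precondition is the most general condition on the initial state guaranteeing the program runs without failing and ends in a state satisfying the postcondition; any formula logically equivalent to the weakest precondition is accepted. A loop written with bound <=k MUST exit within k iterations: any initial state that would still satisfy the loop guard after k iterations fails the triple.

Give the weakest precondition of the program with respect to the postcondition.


Working backward. After the program, q must hold.
Before ok := !x: q
Before q := q && ok: q && ok
Before ok := !(!x): q && x
Before the loop (bound <=2), unroll the exhaustion recursion (WP_0 = exit-now case; WP_j = one more guarded iteration, up to j = 2):
  WP_0: (!ok) && q && x
  WP_1: (ok ==> (((x || q) ==> ((!ok) && q && (!x))) && (x || q))) && ((!ok) ==> (q && x))
  WP_2: (ok ==> (((x || q) ==> ((ok ==> (((((!ok) && (!x)) || q) ==> ((!ok) && q && (!((!ok) && (!x))))) && (((!ok) && (!x)) || q))) && ((!ok) ==> (q && (!ok) && (!x))))) && ((!(x || q)) ==> ((!ok) && ((!ok) ==> (q && ok && x)))))) && ((!ok) ==> (q && x))
So before the loop: (ok ==> (((x || q) ==> ((ok ==> (((((!ok) && (!x)) || q) ==> ((!ok) && q && (!((!ok) && (!x))))) && (((!ok) && (!x)) || q))) && ((!ok) ==> (q && (!ok) && (!x))))) && ((!(x || q)) ==> ((!ok) && ((!ok) ==> (q && ok && x)))))) && ((!ok) ==> (q && x))
Answer: WP = (ok ==> (((x || q) ==> ((ok ==> (((((!ok) && (!x)) || q) ==> ((!ok) && q && (!((!ok) && (!x))))) && (((!ok) && (!x)) || q))) && ((!ok) ==> (q && (!ok) && (!x))))) && ((!(x || q)) ==> ((!ok) && ((!ok) ==> (q && ok && x)))))) && ((!ok) ==> (q && x))


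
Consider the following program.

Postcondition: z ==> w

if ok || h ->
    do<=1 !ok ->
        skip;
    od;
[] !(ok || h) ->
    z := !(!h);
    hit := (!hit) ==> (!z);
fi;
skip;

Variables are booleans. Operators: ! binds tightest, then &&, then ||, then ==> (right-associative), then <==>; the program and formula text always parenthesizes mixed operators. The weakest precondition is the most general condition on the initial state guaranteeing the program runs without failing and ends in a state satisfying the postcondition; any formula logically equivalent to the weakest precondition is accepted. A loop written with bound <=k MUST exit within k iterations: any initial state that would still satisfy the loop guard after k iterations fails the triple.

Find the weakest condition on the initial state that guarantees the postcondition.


Working backward. After the program, z ==> w must hold.
Before skip: z ==> w
Then branch requires ((!ok) ==> (ok && (z ==> w))) && (ok ==> (z ==> w)); else branch requires h ==> w.
Before the if: ((ok || h) ==> (((!ok) ==> (ok && (z ==> w))) && (ok ==> (z ==> w)))) && ((!(ok || h)) ==> (h ==> w))
Answer: WP = ((ok || h) ==> (((!ok) ==> (ok && (z ==> w))) && (ok ==> (z ==> w)))) && ((!(ok || h)) ==> (h ==> w))


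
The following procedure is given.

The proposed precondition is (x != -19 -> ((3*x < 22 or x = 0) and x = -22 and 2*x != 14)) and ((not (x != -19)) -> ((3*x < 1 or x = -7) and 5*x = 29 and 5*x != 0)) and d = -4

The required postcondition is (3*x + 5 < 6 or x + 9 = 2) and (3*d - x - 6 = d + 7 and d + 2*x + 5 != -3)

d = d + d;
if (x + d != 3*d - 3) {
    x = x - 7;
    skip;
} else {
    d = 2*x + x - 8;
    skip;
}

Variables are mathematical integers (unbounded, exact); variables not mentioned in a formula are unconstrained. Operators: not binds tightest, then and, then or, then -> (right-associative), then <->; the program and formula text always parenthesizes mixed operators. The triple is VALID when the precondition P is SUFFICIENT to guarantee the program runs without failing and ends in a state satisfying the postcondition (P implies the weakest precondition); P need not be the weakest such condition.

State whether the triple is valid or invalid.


Working backward. After the program, the postcondition (3*x + 5 < 6 or x + 9 = 2) and (3*d - x - 6 = d + 7 and d + 2*x + 5 != -3) must hold; in canonical form it is (3*x < 1 or x = -7) and 2*d = x + 13 and d + 2*x != -8.
Then branch requires (3*x < 22 or x = 0) and 2*d = x + 6 and d + 2*x != 6; else branch requires (3*x < 1 or x = -7) and 5*x = 29 and 5*x != 0.
Before the if: (x != 2*d - 3 -> ((3*x < 22 or x = 0) and 2*d = x + 6 and d + 2*x != 6)) and ((not (x != 2*d - 3)) -> ((3*x < 1 or x = -7) and 5*x = 29 and 5*x != 0))
Before d := d + d: (x != 4*d - 3 -> ((3*x < 22 or x = 0) and 4*d = x + 6 and 2*d + 2*x != 6)) and ((not (x != 4*d - 3)) -> ((3*x < 1 or x = -7) and 5*x = 29 and 5*x != 0))
The weakest precondition is (x != 4*d - 3 -> ((3*x < 22 or x = 0) and 4*d = x + 6 and 2*d + 2*x != 6)) and ((not (x != 4*d - 3)) -> ((3*x < 1 or x = -7) and 5*x = 29 and 5*x != 0)).
Check whether (x != -19 -> ((3*x < 22 or x = 0) and x = -22 and 2*x != 14)) and ((not (x != -19)) -> ((3*x < 1 or x = -7) and 5*x = 29 and 5*x != 0)) and d = -4 implies it.
Every state satisfying the precondition satisfies the weakest precondition: the implication holds.
Answer: valid


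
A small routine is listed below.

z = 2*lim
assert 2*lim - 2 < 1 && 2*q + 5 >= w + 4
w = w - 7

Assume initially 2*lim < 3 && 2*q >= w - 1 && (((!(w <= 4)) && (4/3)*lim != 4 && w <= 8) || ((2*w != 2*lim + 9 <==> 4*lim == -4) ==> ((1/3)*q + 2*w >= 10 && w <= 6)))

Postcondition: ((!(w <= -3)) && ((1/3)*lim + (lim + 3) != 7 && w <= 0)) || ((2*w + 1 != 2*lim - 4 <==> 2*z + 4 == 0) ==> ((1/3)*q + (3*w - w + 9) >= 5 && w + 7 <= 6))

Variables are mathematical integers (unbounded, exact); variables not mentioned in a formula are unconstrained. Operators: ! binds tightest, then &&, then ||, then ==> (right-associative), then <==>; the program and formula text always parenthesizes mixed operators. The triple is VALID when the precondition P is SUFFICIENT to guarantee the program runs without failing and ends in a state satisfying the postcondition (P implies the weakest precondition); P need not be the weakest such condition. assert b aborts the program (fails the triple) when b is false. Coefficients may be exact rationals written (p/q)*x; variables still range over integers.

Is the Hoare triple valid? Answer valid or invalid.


Working backward. After the program, the postcondition ((!(w <= -3)) && ((1/3)*lim + (lim + 3) != 7 && w <= 0)) || ((2*w + 1 != 2*lim - 4 <==> 2*z + 4 == 0) ==> ((1/3)*q + (3*w - w + 9) >= 5 && w + 7 <= 6)) must hold; in canonical form it is ((!(w <= -3)) && (4/3)*lim != 4 && w <= 0) || ((2*w != 2*lim - 5 <==> 2*z == -4) ==> ((1/3)*q + 2*w >= -4 && w <= -1)).
Before w := w - 7: ((!(w <= 4)) && (4/3)*lim != 4 && w <= 7) || ((2*w != 2*lim + 9 <==> 2*z == -4) ==> ((1/3)*q + 2*w >= 10 && w <= 6))
Before assert 2*lim - 2 < 1 && 2*q + 5 >= w + 4: 2*lim < 3 && 2*q >= w - 1 && (((!(w <= 4)) && (4/3)*lim != 4 && w <= 7) || ((2*w != 2*lim + 9 <==> 2*z == -4) ==> ((1/3)*q + 2*w >= 10 && w <= 6)))
Before z := 2*lim: 2*lim < 3 && 2*q >= w - 1 && (((!(w <= 4)) && (4/3)*lim != 4 && w <= 7) || ((2*w != 2*lim + 9 <==> 4*lim == -4) ==> ((1/3)*q + 2*w >= 10 && w <= 6)))
The weakest precondition is 2*lim < 3 && 2*q >= w - 1 && (((!(w <= 4)) && (4/3)*lim != 4 && w <= 7) || ((2*w != 2*lim + 9 <==> 4*lim == -4) ==> ((1/3)*q + 2*w >= 10 && w <= 6))).
Check whether 2*lim < 3 && 2*q >= w - 1 && (((!(w <= 4)) && (4/3)*lim != 4 && w <= 8) || ((2*w != 2*lim + 9 <==> 4*lim == -4) ==> ((1/3)*q + 2*w >= 10 && w <= 6))) implies it.
Countermodel: at the initial state lim = -1, q = 4, w = 8, the precondition holds but the weakest precondition fails.
Answer: invalid


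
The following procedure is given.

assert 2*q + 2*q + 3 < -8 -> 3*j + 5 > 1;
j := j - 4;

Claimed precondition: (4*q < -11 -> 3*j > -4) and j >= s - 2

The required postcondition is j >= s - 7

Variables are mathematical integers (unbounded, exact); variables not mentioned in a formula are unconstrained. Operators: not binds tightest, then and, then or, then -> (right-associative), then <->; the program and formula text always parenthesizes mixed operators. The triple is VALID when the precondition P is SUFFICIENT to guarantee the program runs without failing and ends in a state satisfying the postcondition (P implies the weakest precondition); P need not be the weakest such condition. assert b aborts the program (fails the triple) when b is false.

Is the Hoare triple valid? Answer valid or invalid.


Working backward. After the program, j >= s - 7 must hold.
Before j := j - 4: j >= s - 3
Before assert 2*q + 2*q + 3 < -8 -> 3*j + 5 > 1: (4*q < -11 -> 3*j > -4) and j >= s - 3
The weakest precondition is (4*q < -11 -> 3*j > -4) and j >= s - 3.
Check whether (4*q < -11 -> 3*j > -4) and j >= s - 2 implies it.
Every state satisfying the precondition satisfies the weakest precondition: the implication holds.
Answer: valid


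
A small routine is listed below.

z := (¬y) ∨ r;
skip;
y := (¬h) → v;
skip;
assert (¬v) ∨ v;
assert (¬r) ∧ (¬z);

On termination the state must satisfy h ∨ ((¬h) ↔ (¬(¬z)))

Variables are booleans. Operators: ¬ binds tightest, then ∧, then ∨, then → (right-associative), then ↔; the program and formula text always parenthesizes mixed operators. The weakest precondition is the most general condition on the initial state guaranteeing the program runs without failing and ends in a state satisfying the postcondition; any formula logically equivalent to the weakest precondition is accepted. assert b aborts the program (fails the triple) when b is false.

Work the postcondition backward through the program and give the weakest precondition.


Working backward. After the program, the postcondition h ∨ ((¬h) ↔ (¬(¬z))) must hold; in canonical form it is h ∨ ((¬h) ↔ z).
Before assert (¬r) ∧ (¬z): (¬r) ∧ (¬z) ∧ (h ∨ ((¬h) ↔ z))
Before assert (¬v) ∨ v: (¬r) ∧ (¬z) ∧ (h ∨ ((¬h) ↔ z))
Before skip: (¬r) ∧ (¬z) ∧ (h ∨ ((¬h) ↔ z))
Before y := (¬h) → v: (¬r) ∧ (¬z) ∧ (h ∨ ((¬h) ↔ z))
Before skip: (¬r) ∧ (¬z) ∧ (h ∨ ((¬h) ↔ z))
Before z := (¬y) ∨ r: (¬r) ∧ (¬((¬y) ∨ r)) ∧ (h ∨ ((¬h) ↔ ((¬y) ∨ r)))
Answer: WP = (¬r) ∧ (¬((¬y) ∨ r)) ∧ (h ∨ ((¬h) ↔ ((¬y) ∨ r)))


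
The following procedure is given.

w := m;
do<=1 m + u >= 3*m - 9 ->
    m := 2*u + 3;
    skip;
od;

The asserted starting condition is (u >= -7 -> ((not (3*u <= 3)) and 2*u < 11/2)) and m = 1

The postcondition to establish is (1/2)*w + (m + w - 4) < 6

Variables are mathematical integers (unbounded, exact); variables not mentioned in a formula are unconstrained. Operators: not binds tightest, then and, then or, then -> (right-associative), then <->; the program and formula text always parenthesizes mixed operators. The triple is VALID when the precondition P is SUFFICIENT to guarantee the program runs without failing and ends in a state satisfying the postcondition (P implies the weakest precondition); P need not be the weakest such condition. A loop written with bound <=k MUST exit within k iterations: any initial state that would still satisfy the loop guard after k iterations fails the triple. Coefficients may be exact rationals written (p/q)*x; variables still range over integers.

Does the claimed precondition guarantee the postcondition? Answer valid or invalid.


Working backward. After the program, the postcondition (1/2)*w + (m + w - 4) < 6 must hold; in canonical form it is m + (3/2)*w < 10.
Before the loop (bound <=1), unroll the exhaustion recursion (WP_0 = exit-now case; WP_j = one more guarded iteration, up to j = 1):
  WP_0: (not (u >= 2*m - 9)) and m + (3/2)*w < 10
  WP_1: (u >= 2*m - 9 -> ((not (3*u <= 3)) and 2*u + (3/2)*w < 7)) and ((not (u >= 2*m - 9)) -> m + (3/2)*w < 10)
So before the loop: (u >= 2*m - 9 -> ((not (3*u <= 3)) and 2*u + (3/2)*w < 7)) and ((not (u >= 2*m - 9)) -> m + (3/2)*w < 10)
Before w := m: (u >= 2*m - 9 -> ((not (3*u <= 3)) and (3/2)*m + 2*u < 7)) and ((not (u >= 2*m - 9)) -> (5/2)*m < 10)
The weakest precondition is (u >= 2*m - 9 -> ((not (3*u <= 3)) and (3/2)*m + 2*u < 7)) and ((not (u >= 2*m - 9)) -> (5/2)*m < 10).
Check whether (u >= -7 -> ((not (3*u <= 3)) and 2*u < 11/2)) and m = 1 implies it.
Every state satisfying the precondition satisfies the weakest precondition: the implication holds.
Answer: valid


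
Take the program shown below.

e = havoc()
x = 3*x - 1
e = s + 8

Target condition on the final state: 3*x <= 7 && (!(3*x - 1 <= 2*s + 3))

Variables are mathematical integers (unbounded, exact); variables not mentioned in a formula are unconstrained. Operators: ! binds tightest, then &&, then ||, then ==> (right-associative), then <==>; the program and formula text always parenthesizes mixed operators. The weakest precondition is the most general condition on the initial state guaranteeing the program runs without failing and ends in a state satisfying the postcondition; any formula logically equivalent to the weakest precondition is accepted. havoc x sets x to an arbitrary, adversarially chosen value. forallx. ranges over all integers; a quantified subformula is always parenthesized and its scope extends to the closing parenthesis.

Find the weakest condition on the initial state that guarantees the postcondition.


Working backward. After the program, the postcondition 3*x <= 7 && (!(3*x - 1 <= 2*s + 3)) must hold; in canonical form it is 3*x <= 7 && (!(3*x <= 2*s + 4)).
Before e := s + 8: 3*x <= 7 && (!(3*x <= 2*s + 4))
Before x := 3*x - 1: 9*x <= 10 && (!(9*x <= 2*s + 7))
Before havoc e: 9*x <= 10 && (!(9*x <= 2*s + 7))
Answer: WP = 9*x <= 10 && (!(9*x <= 2*s + 7))


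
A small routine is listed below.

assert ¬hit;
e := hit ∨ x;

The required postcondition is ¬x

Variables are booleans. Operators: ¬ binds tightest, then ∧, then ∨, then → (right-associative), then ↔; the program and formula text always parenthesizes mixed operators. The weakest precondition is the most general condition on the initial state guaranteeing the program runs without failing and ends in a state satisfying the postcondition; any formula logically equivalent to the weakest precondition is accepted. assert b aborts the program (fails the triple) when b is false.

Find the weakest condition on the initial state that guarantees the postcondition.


Working backward. After the program, ¬x must hold.
Before e := hit ∨ x: ¬x
Before assert ¬hit: (¬hit) ∧ (¬x)
Answer: WP = (¬hit) ∧ (¬x)


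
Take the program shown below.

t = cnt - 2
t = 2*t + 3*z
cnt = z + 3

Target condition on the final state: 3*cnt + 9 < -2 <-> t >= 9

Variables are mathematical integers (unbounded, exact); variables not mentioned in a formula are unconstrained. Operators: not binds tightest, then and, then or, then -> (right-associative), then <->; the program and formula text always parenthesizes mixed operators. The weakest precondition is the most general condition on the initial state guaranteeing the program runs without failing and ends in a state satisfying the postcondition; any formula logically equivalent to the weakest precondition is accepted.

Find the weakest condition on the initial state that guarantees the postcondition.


Working backward. After the program, the postcondition 3*cnt + 9 < -2 <-> t >= 9 must hold; in canonical form it is 3*cnt < -11 <-> t >= 9.
Before cnt := z + 3: 3*z < -20 <-> t >= 9
Before t := 2*t + 3*z: 3*z < -20 <-> 2*t + 3*z >= 9
Before t := cnt - 2: 3*z < -20 <-> 2*cnt + 3*z >= 13
Answer: WP = 3*z < -20 <-> 2*cnt + 3*z >= 13


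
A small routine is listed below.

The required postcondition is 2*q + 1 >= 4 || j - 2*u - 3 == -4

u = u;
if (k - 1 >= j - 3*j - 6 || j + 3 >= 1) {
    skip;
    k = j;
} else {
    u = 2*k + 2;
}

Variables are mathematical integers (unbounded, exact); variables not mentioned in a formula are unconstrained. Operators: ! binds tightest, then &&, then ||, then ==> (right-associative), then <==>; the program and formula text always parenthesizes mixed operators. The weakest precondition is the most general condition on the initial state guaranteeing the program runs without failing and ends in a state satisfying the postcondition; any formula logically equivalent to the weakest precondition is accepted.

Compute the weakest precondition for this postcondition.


Working backward. After the program, the postcondition 2*q + 1 >= 4 || j - 2*u - 3 == -4 must hold; in canonical form it is 2*q >= 3 || j == 2*u - 1.
Then branch requires 2*q >= 3 || j == 2*u - 1; else branch requires 2*q >= 3 || j == 4*k + 3.
Before the if: ((2*j + k >= -5 || j >= -2) ==> (2*q >= 3 || j == 2*u - 1)) && ((!(2*j + k >= -5 || j >= -2)) ==> (2*q >= 3 || j == 4*k + 3))
Before u := u: ((2*j + k >= -5 || j >= -2) ==> (2*q >= 3 || j == 2*u - 1)) && ((!(2*j + k >= -5 || j >= -2)) ==> (2*q >= 3 || j == 4*k + 3))
Answer: WP = ((2*j + k >= -5 || j >= -2) ==> (2*q >= 3 || j == 2*u - 1)) && ((!(2*j + k >= -5 || j >= -2)) ==> (2*q >= 3 || j == 4*k + 3))


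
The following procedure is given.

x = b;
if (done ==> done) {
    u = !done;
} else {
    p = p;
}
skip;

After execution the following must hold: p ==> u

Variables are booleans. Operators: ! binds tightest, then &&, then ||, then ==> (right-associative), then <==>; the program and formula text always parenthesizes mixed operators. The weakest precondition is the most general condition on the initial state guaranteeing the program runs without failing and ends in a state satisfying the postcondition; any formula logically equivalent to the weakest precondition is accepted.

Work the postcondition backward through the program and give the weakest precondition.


Working backward. After the program, p ==> u must hold.
Before skip: p ==> u
Then branch requires p ==> (!done); else branch requires p ==> u.
Before the if: p ==> (!done)
Before x := b: p ==> (!done)
Answer: WP = p ==> (!done)


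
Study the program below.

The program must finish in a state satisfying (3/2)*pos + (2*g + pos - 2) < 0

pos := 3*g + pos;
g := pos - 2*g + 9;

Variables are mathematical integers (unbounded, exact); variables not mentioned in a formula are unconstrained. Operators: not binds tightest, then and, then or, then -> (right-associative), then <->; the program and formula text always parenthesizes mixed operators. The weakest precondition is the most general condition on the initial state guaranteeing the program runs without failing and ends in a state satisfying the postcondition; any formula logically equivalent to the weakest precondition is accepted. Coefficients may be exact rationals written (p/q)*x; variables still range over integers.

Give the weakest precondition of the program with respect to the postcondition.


Working backward. After the program, the postcondition (3/2)*pos + (2*g + pos - 2) < 0 must hold; in canonical form it is 2*g + (5/2)*pos < 2.
Before g := pos - 2*g + 9: (9/2)*pos < 4*g - 16
Before pos := 3*g + pos: (19/2)*g + (9/2)*pos < -16
Answer: WP = (19/2)*g + (9/2)*pos < -16


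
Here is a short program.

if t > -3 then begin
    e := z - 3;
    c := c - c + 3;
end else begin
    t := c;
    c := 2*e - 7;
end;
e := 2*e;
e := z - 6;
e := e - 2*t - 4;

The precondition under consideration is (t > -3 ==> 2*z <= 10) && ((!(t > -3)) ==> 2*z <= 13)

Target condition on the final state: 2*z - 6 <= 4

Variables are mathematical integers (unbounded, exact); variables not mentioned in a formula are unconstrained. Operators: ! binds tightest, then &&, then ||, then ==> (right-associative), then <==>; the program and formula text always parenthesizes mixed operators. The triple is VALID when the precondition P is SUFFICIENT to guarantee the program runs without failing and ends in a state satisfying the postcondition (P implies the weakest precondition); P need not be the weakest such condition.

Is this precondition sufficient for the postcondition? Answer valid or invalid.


Working backward. After the program, the postcondition 2*z - 6 <= 4 must hold; in canonical form it is 2*z <= 10.
Before e := e - 2*t - 4: 2*z <= 10
Before e := z - 6: 2*z <= 10
Before e := 2*e: 2*z <= 10
Then branch requires 2*z <= 10; else branch requires 2*z <= 10.
Before the if: (t > -3 ==> 2*z <= 10) && ((!(t > -3)) ==> 2*z <= 10)
The weakest precondition is (t > -3 ==> 2*z <= 10) && ((!(t > -3)) ==> 2*z <= 10).
Check whether (t > -3 ==> 2*z <= 10) && ((!(t > -3)) ==> 2*z <= 13) implies it.
Countermodel: at the initial state t = -3, z = 6, the precondition holds but the weakest precondition fails.
Answer: invalid
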